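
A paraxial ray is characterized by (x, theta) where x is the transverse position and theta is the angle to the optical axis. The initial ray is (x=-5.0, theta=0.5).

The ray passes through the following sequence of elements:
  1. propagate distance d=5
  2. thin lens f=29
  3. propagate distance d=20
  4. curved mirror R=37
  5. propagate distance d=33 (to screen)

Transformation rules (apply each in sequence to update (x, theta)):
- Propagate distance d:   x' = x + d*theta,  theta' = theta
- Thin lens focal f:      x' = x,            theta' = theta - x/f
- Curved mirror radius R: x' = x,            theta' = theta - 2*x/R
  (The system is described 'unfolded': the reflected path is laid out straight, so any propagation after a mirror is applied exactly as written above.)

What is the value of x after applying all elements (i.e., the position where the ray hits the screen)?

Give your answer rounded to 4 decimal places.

Initial: x=-5.0000 theta=0.5000
After 1 (propagate distance d=5): x=-2.5000 theta=0.5000
After 2 (thin lens f=29): x=-2.5000 theta=17/29 (≈0.5862)
After 3 (propagate distance d=20): x=535/58 (≈9.2241) theta=17/29 (≈0.5862)
After 4 (curved mirror R=37): x=535/58 (≈9.2241) theta=94/1073 (≈0.0876)
After 5 (propagate distance d=33 (to screen)): x=25999/2146 (≈12.1151) theta=94/1073 (≈0.0876)
Rounded to 4 decimal places: x = 12.1151

Answer: 12.1151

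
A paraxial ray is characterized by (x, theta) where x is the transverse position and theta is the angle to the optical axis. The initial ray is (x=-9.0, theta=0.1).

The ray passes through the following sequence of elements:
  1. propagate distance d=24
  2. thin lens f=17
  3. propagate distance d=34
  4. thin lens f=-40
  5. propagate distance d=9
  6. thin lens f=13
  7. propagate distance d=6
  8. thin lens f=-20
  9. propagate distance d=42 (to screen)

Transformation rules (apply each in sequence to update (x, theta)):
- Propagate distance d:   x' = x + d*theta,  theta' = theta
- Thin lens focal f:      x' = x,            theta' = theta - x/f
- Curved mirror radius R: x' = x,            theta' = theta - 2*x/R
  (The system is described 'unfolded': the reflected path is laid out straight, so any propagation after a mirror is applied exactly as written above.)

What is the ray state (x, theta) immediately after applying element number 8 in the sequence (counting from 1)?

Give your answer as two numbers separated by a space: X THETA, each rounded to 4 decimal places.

Answer: 13.3916 0.1275

Derivation:
Initial: x=-9.0000 theta=0.1000
After 1 (propagate distance d=24): x=-6.6000 theta=0.1000
After 2 (thin lens f=17): x=-6.6000 theta=83/170 (≈0.4882)
After 3 (propagate distance d=34): x=10.0000 theta=83/170 (≈0.4882)
After 4 (thin lens f=-40): x=10.0000 theta=251/340 (≈0.7382)
After 5 (propagate distance d=9): x=5659/340 (≈16.6441) theta=251/340 (≈0.7382)
After 6 (thin lens f=13): x=5659/340 (≈16.6441) theta=-599/1105 (≈-0.5421)
After 7 (propagate distance d=6): x=59191/4420 (≈13.3916) theta=-599/1105 (≈-0.5421)
After 8 (thin lens f=-20): x=59191/4420 (≈13.3916) theta=0.1275
Rounded to 4 decimal places: x = 13.3916, theta = 0.1275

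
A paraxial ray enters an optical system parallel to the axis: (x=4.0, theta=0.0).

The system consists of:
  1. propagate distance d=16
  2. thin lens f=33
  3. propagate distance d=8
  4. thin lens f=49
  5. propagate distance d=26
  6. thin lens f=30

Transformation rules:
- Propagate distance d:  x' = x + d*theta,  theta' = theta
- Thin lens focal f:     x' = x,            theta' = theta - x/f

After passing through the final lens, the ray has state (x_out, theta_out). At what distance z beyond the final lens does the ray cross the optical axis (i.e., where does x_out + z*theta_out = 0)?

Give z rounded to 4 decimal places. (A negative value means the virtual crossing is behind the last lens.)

Answer: -13.7870

Derivation:
Initial: x=4.0000 theta=0.0000
After 1 (propagate distance d=16): x=4.0000 theta=0.0000
After 2 (thin lens f=33): x=4.0000 theta=-4/33 (≈-0.1212)
After 3 (propagate distance d=8): x=100/33 (≈3.0303) theta=-4/33 (≈-0.1212)
After 4 (thin lens f=49): x=100/33 (≈3.0303) theta=-296/1617 (≈-0.1831)
After 5 (propagate distance d=26): x=-932/539 (≈-1.7291) theta=-296/1617 (≈-0.1831)
After 6 (thin lens f=30): x=-932/539 (≈-1.7291) theta=-338/2695 (≈-0.1254)
z_focus = -x_out/theta_out = -(-932/539)/(-338/2695) = -2330/169 ≈ -13.7870
Rounded to 4 decimal places: z = -13.7870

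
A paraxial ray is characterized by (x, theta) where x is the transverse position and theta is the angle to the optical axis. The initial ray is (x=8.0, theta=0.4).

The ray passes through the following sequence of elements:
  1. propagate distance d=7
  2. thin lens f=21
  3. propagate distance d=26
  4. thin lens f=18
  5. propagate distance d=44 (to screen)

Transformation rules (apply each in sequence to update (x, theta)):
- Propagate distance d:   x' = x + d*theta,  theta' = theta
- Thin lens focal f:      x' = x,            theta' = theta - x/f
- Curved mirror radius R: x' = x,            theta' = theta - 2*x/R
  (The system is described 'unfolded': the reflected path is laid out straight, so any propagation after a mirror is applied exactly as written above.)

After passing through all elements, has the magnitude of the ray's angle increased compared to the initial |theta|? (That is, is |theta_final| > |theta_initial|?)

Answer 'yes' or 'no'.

Initial: x=8.0000 theta=0.4000
After 1 (propagate distance d=7): x=10.8000 theta=0.4000
After 2 (thin lens f=21): x=10.8000 theta=-4/35 (≈-0.1143)
After 3 (propagate distance d=26): x=274/35 (≈7.8286) theta=-4/35 (≈-0.1143)
After 4 (thin lens f=18): x=274/35 (≈7.8286) theta=-173/315 (≈-0.5492)
After 5 (propagate distance d=44 (to screen)): x=-5146/315 (≈-16.3365) theta=-173/315 (≈-0.5492)
|theta_initial|=0.4000 |theta_final|=173/315 (≈0.5492) -> increased

Answer: yes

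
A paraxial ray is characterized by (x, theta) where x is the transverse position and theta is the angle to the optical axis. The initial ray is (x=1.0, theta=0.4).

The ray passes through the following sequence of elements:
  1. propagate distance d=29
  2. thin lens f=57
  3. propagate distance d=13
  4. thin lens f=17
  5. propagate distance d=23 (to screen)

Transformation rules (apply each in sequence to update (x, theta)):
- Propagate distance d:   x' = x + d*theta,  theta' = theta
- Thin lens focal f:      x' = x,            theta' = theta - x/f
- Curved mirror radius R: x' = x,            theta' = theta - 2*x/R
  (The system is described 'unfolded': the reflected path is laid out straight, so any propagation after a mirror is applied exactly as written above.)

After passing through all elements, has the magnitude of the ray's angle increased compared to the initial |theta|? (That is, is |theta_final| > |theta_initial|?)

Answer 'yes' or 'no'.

Answer: yes

Derivation:
Initial: x=1.0000 theta=0.4000
After 1 (propagate distance d=29): x=12.6000 theta=0.4000
After 2 (thin lens f=57): x=12.6000 theta=17/95 (≈0.1789)
After 3 (propagate distance d=13): x=1418/95 (≈14.9263) theta=17/95 (≈0.1789)
After 4 (thin lens f=17): x=1418/95 (≈14.9263) theta=-1129/1615 (≈-0.6991)
After 5 (propagate distance d=23 (to screen)): x=-1861/1615 (≈-1.1523) theta=-1129/1615 (≈-0.6991)
|theta_initial|=0.4000 |theta_final|=1129/1615 (≈0.6991) -> increased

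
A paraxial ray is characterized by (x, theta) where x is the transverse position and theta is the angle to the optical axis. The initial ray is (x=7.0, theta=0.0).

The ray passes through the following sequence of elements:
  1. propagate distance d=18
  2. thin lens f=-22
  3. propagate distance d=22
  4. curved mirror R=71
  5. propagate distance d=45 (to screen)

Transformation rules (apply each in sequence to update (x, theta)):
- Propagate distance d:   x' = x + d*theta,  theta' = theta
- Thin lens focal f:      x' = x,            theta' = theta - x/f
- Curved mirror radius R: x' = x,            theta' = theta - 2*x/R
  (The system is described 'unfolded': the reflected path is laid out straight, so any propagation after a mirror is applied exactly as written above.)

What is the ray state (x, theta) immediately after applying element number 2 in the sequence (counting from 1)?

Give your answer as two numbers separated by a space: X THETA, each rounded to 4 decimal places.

Answer: 7.0000 0.3182

Derivation:
Initial: x=7.0000 theta=0.0000
After 1 (propagate distance d=18): x=7.0000 theta=0.0000
After 2 (thin lens f=-22): x=7.0000 theta=7/22 (≈0.3182)
Rounded to 4 decimal places: x = 7.0000, theta = 0.3182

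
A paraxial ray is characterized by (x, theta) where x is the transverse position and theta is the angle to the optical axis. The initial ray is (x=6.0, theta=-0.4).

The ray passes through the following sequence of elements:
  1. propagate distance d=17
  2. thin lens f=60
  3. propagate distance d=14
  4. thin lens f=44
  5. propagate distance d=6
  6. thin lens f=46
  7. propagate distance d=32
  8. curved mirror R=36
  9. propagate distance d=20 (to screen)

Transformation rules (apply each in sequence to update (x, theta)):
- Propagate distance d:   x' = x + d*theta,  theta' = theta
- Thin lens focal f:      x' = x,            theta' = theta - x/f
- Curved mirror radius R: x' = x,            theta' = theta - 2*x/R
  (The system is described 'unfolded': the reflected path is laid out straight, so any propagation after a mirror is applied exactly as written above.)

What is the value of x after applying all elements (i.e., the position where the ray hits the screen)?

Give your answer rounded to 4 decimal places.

Initial: x=6.0000 theta=-0.4000
After 1 (propagate distance d=17): x=-0.8000 theta=-0.4000
After 2 (thin lens f=60): x=-0.8000 theta=-29/75 (≈-0.3867)
After 3 (propagate distance d=14): x=-466/75 (≈-6.2133) theta=-29/75 (≈-0.3867)
After 4 (thin lens f=44): x=-466/75 (≈-6.2133) theta=-27/110 (≈-0.2455)
After 5 (propagate distance d=6): x=-6341/825 (≈-7.6861) theta=-27/110 (≈-0.2455)
After 6 (thin lens f=46): x=-6341/825 (≈-7.6861) theta=-1487/18975 (≈-0.0784)
After 7 (propagate distance d=32): x=-193427/18975 (≈-10.1938) theta=-1487/18975 (≈-0.0784)
After 8 (curved mirror R=36): x=-193427/18975 (≈-10.1938) theta=15151/31050 (≈0.4880)
After 9 (propagate distance d=20 (to screen)): x=-74233/170775 (≈-0.4347) theta=15151/31050 (≈0.4880)
Rounded to 4 decimal places: x = -0.4347

Answer: -0.4347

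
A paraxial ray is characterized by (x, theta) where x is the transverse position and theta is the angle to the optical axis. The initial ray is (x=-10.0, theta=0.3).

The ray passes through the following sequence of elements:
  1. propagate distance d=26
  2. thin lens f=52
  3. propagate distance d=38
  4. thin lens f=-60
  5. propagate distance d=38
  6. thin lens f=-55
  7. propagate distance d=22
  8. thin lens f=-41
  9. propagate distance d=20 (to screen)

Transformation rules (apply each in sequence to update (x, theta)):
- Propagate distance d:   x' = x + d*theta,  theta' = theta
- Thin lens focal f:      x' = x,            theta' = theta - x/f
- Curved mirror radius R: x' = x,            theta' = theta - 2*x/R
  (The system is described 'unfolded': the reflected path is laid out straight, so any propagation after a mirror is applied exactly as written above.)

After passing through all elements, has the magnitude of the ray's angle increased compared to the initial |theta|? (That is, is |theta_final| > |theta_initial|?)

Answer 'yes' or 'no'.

Answer: yes

Derivation:
Initial: x=-10.0000 theta=0.3000
After 1 (propagate distance d=26): x=-2.2000 theta=0.3000
After 2 (thin lens f=52): x=-2.2000 theta=89/260 (≈0.3423)
After 3 (propagate distance d=38): x=281/26 (≈10.8077) theta=89/260 (≈0.3423)
After 4 (thin lens f=-60): x=281/26 (≈10.8077) theta=163/312 (≈0.5224)
After 5 (propagate distance d=38): x=4783/156 (≈30.6603) theta=163/312 (≈0.5224)
After 6 (thin lens f=-55): x=4783/156 (≈30.6603) theta=6177/5720 (≈1.0799)
After 7 (propagate distance d=22): x=21223/390 (≈54.4179) theta=6177/5720 (≈1.0799)
After 8 (thin lens f=-41): x=21223/390 (≈54.4179) theta=1693583/703560 (≈2.4072)
After 9 (propagate distance d=20 (to screen)): x=9019744/87945 (≈102.5612) theta=1693583/703560 (≈2.4072)
|theta_initial|=0.3000 |theta_final|=1693583/703560 (≈2.4072) -> increased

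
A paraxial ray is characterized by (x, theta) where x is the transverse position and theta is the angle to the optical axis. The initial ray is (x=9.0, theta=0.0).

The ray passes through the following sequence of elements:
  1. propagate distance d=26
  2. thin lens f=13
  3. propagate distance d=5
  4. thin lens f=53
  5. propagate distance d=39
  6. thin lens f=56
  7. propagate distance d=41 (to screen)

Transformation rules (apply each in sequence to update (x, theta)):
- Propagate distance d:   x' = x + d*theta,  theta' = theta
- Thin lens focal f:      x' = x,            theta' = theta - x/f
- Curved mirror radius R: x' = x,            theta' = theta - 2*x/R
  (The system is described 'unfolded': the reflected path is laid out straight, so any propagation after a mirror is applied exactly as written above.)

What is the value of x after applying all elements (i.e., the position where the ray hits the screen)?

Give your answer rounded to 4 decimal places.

Initial: x=9.0000 theta=0.0000
After 1 (propagate distance d=26): x=9.0000 theta=0.0000
After 2 (thin lens f=13): x=9.0000 theta=-9/13 (≈-0.6923)
After 3 (propagate distance d=5): x=72/13 (≈5.5385) theta=-9/13 (≈-0.6923)
After 4 (thin lens f=53): x=72/13 (≈5.5385) theta=-549/689 (≈-0.7968)
After 5 (propagate distance d=39): x=-17595/689 (≈-25.5370) theta=-549/689 (≈-0.7968)
After 6 (thin lens f=56): x=-17595/689 (≈-25.5370) theta=-13149/38584 (≈-0.3408)
After 7 (propagate distance d=41 (to screen)): x=-1524429/38584 (≈-39.5094) theta=-13149/38584 (≈-0.3408)
Rounded to 4 decimal places: x = -39.5094

Answer: -39.5094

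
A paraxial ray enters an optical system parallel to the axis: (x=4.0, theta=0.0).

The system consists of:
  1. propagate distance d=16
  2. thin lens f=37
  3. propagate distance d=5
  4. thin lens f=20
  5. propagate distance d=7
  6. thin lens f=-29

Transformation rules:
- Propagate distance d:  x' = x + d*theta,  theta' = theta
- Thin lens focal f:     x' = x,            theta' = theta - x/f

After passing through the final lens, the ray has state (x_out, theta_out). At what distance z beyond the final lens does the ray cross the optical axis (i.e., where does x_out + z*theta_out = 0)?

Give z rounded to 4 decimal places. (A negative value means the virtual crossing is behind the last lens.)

Answer: 6.4968

Derivation:
Initial: x=4.0000 theta=0.0000
After 1 (propagate distance d=16): x=4.0000 theta=0.0000
After 2 (thin lens f=37): x=4.0000 theta=-4/37 (≈-0.1081)
After 3 (propagate distance d=5): x=128/37 (≈3.4595) theta=-4/37 (≈-0.1081)
After 4 (thin lens f=20): x=128/37 (≈3.4595) theta=-52/185 (≈-0.2811)
After 5 (propagate distance d=7): x=276/185 (≈1.4919) theta=-52/185 (≈-0.2811)
After 6 (thin lens f=-29): x=276/185 (≈1.4919) theta=-1232/5365 (≈-0.2296)
z_focus = -x_out/theta_out = -(276/185)/(-1232/5365) = 2001/308 ≈ 6.4968
Rounded to 4 decimal places: z = 6.4968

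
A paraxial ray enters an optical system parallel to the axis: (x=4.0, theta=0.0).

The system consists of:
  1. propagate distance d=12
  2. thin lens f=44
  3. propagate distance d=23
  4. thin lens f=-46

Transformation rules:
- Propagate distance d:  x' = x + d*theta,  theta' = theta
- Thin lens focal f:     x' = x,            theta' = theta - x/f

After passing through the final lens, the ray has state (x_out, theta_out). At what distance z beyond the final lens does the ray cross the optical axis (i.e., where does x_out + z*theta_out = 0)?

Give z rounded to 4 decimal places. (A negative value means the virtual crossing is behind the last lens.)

Answer: 38.6400

Derivation:
Initial: x=4.0000 theta=0.0000
After 1 (propagate distance d=12): x=4.0000 theta=0.0000
After 2 (thin lens f=44): x=4.0000 theta=-1/11 (≈-0.0909)
After 3 (propagate distance d=23): x=21/11 (≈1.9091) theta=-1/11 (≈-0.0909)
After 4 (thin lens f=-46): x=21/11 (≈1.9091) theta=-25/506 (≈-0.0494)
z_focus = -x_out/theta_out = -(21/11)/(-25/506) = 38.6400
Rounded to 4 decimal places: z = 38.6400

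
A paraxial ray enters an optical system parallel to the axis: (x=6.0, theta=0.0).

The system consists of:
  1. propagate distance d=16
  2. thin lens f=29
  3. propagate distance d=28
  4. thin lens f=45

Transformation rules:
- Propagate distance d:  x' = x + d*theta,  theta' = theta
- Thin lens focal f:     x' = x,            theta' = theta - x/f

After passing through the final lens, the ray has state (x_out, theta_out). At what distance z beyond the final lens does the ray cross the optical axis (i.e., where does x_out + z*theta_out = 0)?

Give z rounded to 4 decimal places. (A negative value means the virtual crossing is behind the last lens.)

Answer: 0.9783

Derivation:
Initial: x=6.0000 theta=0.0000
After 1 (propagate distance d=16): x=6.0000 theta=0.0000
After 2 (thin lens f=29): x=6.0000 theta=-6/29 (≈-0.2069)
After 3 (propagate distance d=28): x=6/29 (≈0.2069) theta=-6/29 (≈-0.2069)
After 4 (thin lens f=45): x=6/29 (≈0.2069) theta=-92/435 (≈-0.2115)
z_focus = -x_out/theta_out = -(6/29)/(-92/435) = 45/46 ≈ 0.9783
Rounded to 4 decimal places: z = 0.9783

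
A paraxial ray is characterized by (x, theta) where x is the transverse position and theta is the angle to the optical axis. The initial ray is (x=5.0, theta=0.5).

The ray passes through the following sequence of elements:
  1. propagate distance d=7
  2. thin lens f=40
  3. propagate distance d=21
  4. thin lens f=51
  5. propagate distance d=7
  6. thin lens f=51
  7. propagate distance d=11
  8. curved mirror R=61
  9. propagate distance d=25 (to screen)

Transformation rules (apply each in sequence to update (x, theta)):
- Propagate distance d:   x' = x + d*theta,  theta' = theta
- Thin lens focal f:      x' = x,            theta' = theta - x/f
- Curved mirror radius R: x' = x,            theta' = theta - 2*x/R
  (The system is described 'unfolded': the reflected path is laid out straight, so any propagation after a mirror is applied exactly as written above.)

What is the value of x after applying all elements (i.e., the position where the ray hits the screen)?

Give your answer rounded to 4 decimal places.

Initial: x=5.0000 theta=0.5000
After 1 (propagate distance d=7): x=8.5000 theta=0.5000
After 2 (thin lens f=40): x=8.5000 theta=0.2875
After 3 (propagate distance d=21): x=14.5375 theta=0.2875
After 4 (thin lens f=51): x=14.5375 theta=1/408 (≈0.0025)
After 5 (propagate distance d=7): x=59383/4080 (≈14.5547) theta=1/408 (≈0.0025)
After 6 (thin lens f=51): x=59383/4080 (≈14.5547) theta=-58873/208080 (≈-0.2829)
After 7 (propagate distance d=11): x=238093/20808 (≈11.4424) theta=-58873/208080 (≈-0.2829)
After 8 (curved mirror R=61): x=238093/20808 (≈11.4424) theta=-2784371/4230960 (≈-0.6581)
After 9 (propagate distance d=25 (to screen)): x=-12718219/2538576 (≈-5.0100) theta=-2784371/4230960 (≈-0.6581)
Rounded to 4 decimal places: x = -5.0100

Answer: -5.0100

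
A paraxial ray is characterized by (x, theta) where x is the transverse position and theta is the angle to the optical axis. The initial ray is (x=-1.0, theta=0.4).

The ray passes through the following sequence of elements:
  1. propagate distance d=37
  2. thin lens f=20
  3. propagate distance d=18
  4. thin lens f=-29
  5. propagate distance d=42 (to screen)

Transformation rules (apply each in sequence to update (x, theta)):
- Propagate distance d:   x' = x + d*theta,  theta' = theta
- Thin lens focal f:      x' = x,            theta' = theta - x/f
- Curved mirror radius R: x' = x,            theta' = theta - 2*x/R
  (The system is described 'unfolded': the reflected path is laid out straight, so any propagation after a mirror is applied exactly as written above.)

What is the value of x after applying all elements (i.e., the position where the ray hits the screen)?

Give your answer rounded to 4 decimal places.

Initial: x=-1.0000 theta=0.4000
After 1 (propagate distance d=37): x=13.8000 theta=0.4000
After 2 (thin lens f=20): x=13.8000 theta=-0.2900
After 3 (propagate distance d=18): x=8.5800 theta=-0.2900
After 4 (thin lens f=-29): x=8.5800 theta=17/2900 (≈0.0059)
After 5 (propagate distance d=42 (to screen)): x=6399/725 (≈8.8262) theta=17/2900 (≈0.0059)
Rounded to 4 decimal places: x = 8.8262

Answer: 8.8262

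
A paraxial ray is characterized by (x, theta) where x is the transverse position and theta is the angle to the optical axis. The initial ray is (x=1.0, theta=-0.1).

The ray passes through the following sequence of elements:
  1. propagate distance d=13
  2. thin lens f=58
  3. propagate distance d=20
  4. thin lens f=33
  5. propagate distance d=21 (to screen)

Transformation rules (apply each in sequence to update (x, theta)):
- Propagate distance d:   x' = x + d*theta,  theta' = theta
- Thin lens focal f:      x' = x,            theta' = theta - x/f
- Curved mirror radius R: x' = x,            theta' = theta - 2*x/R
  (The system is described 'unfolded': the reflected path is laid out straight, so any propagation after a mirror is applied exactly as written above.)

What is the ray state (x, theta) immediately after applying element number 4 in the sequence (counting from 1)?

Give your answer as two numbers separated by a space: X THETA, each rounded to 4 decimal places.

Initial: x=1.0000 theta=-0.1000
After 1 (propagate distance d=13): x=-0.3000 theta=-0.1000
After 2 (thin lens f=58): x=-0.3000 theta=-11/116 (≈-0.0948)
After 3 (propagate distance d=20): x=-637/290 (≈-2.1966) theta=-11/116 (≈-0.0948)
After 4 (thin lens f=33): x=-637/290 (≈-2.1966) theta=-541/19140 (≈-0.0283)
Rounded to 4 decimal places: x = -2.1966, theta = -0.0283

Answer: -2.1966 -0.0283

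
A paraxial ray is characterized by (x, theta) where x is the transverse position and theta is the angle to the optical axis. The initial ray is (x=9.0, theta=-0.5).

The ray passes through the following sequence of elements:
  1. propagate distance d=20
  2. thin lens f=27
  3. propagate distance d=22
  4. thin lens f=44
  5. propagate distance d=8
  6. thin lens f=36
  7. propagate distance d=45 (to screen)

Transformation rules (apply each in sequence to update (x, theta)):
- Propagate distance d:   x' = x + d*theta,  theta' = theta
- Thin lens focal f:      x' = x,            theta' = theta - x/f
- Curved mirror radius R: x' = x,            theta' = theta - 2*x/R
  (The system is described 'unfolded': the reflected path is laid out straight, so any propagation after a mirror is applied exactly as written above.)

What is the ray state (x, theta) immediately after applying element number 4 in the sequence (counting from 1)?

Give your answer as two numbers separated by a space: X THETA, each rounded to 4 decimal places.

Initial: x=9.0000 theta=-0.5000
After 1 (propagate distance d=20): x=-1.0000 theta=-0.5000
After 2 (thin lens f=27): x=-1.0000 theta=-25/54 (≈-0.4630)
After 3 (propagate distance d=22): x=-302/27 (≈-11.1852) theta=-25/54 (≈-0.4630)
After 4 (thin lens f=44): x=-302/27 (≈-11.1852) theta=-62/297 (≈-0.2088)
Rounded to 4 decimal places: x = -11.1852, theta = -0.2088

Answer: -11.1852 -0.2088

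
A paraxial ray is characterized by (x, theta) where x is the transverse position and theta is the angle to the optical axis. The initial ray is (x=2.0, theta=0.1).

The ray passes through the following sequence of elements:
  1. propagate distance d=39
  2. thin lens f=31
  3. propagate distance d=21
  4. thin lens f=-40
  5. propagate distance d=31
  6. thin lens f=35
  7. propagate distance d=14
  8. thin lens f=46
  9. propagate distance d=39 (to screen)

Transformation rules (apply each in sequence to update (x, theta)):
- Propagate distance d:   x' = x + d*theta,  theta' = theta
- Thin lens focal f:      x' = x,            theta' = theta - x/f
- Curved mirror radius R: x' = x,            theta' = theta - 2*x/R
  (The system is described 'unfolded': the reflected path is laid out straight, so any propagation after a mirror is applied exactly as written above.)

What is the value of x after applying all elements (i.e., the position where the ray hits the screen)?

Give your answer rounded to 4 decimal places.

Answer: -4.0033

Derivation:
Initial: x=2.0000 theta=0.1000
After 1 (propagate distance d=39): x=5.9000 theta=0.1000
After 2 (thin lens f=31): x=5.9000 theta=-14/155 (≈-0.0903)
After 3 (propagate distance d=21): x=1241/310 (≈4.0032) theta=-14/155 (≈-0.0903)
After 4 (thin lens f=-40): x=1241/310 (≈4.0032) theta=121/12400 (≈0.0098)
After 5 (propagate distance d=31): x=53391/12400 (≈4.3057) theta=121/12400 (≈0.0098)
After 6 (thin lens f=35): x=53391/12400 (≈4.3057) theta=-12289/108500 (≈-0.1133)
After 7 (propagate distance d=14): x=168643/62000 (≈2.7200) theta=-12289/108500 (≈-0.1133)
After 8 (thin lens f=46): x=168643/62000 (≈2.7200) theta=-3441677/19964000 (≈-0.1724)
After 9 (propagate distance d=39 (to screen)): x=-79922357/19964000 (≈-4.0033) theta=-3441677/19964000 (≈-0.1724)
Rounded to 4 decimal places: x = -4.0033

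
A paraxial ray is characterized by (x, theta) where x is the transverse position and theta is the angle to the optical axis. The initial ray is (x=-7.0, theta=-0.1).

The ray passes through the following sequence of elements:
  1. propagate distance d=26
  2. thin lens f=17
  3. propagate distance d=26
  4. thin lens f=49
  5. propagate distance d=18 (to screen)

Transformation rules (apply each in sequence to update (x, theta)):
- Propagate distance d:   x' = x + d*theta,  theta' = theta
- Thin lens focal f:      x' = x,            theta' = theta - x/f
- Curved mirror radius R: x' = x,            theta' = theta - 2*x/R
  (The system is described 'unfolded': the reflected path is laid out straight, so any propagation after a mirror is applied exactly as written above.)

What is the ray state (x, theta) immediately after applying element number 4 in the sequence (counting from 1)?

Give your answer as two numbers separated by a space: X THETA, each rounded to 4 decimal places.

Initial: x=-7.0000 theta=-0.1000
After 1 (propagate distance d=26): x=-9.6000 theta=-0.1000
After 2 (thin lens f=17): x=-9.6000 theta=79/170 (≈0.4647)
After 3 (propagate distance d=26): x=211/85 (≈2.4824) theta=79/170 (≈0.4647)
After 4 (thin lens f=49): x=211/85 (≈2.4824) theta=3449/8330 (≈0.4140)
Rounded to 4 decimal places: x = 2.4824, theta = 0.4140

Answer: 2.4824 0.4140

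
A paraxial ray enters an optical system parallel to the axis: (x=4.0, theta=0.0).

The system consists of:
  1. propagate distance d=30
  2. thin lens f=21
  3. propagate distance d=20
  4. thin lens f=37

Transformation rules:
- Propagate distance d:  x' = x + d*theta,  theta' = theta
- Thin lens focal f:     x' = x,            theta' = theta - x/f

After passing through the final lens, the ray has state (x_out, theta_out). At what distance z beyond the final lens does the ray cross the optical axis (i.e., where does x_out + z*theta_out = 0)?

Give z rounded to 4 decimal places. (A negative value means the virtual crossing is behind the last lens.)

Initial: x=4.0000 theta=0.0000
After 1 (propagate distance d=30): x=4.0000 theta=0.0000
After 2 (thin lens f=21): x=4.0000 theta=-4/21 (≈-0.1905)
After 3 (propagate distance d=20): x=4/21 (≈0.1905) theta=-4/21 (≈-0.1905)
After 4 (thin lens f=37): x=4/21 (≈0.1905) theta=-152/777 (≈-0.1956)
z_focus = -x_out/theta_out = -(4/21)/(-152/777) = 37/38 ≈ 0.9737
Rounded to 4 decimal places: z = 0.9737

Answer: 0.9737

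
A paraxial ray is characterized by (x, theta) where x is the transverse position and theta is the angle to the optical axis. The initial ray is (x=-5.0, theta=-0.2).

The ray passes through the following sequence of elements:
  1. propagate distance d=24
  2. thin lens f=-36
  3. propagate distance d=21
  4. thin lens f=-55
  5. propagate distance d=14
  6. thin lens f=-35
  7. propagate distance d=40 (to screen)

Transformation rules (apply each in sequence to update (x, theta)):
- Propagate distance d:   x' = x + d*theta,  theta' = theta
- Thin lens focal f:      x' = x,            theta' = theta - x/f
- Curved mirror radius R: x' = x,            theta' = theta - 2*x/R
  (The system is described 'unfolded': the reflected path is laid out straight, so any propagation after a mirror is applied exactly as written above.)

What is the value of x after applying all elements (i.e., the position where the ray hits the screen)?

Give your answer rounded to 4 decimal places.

Answer: -100.3995

Derivation:
Initial: x=-5.0000 theta=-0.2000
After 1 (propagate distance d=24): x=-9.8000 theta=-0.2000
After 2 (thin lens f=-36): x=-9.8000 theta=-17/36 (≈-0.4722)
After 3 (propagate distance d=21): x=-1183/60 (≈-19.7167) theta=-17/36 (≈-0.4722)
After 4 (thin lens f=-55): x=-1183/60 (≈-19.7167) theta=-2056/2475 (≈-0.8307)
After 5 (propagate distance d=14): x=-310331/9900 (≈-31.3466) theta=-2056/2475 (≈-0.8307)
After 6 (thin lens f=-35): x=-310331/9900 (≈-31.3466) theta=-85453/49500 (≈-1.7263)
After 7 (propagate distance d=40 (to screen)): x=-198791/1980 (≈-100.3995) theta=-85453/49500 (≈-1.7263)
Rounded to 4 decimal places: x = -100.3995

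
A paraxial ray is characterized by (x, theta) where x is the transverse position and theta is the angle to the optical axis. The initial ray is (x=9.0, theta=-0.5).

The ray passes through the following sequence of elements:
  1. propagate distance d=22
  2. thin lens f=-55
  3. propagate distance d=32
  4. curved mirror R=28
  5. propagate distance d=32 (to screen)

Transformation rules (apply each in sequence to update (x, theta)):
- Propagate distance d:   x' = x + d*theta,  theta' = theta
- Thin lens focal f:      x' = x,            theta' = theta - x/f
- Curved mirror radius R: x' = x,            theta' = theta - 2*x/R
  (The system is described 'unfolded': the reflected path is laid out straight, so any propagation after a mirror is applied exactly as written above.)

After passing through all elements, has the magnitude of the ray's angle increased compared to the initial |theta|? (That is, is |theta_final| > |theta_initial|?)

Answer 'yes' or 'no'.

Answer: yes

Derivation:
Initial: x=9.0000 theta=-0.5000
After 1 (propagate distance d=22): x=-2.0000 theta=-0.5000
After 2 (thin lens f=-55): x=-2.0000 theta=-59/110 (≈-0.5364)
After 3 (propagate distance d=32): x=-1054/55 (≈-19.1636) theta=-59/110 (≈-0.5364)
After 4 (curved mirror R=28): x=-1054/55 (≈-19.1636) theta=641/770 (≈0.8325)
After 5 (propagate distance d=32 (to screen)): x=2878/385 (≈7.4753) theta=641/770 (≈0.8325)
|theta_initial|=0.5000 |theta_final|=641/770 (≈0.8325) -> increased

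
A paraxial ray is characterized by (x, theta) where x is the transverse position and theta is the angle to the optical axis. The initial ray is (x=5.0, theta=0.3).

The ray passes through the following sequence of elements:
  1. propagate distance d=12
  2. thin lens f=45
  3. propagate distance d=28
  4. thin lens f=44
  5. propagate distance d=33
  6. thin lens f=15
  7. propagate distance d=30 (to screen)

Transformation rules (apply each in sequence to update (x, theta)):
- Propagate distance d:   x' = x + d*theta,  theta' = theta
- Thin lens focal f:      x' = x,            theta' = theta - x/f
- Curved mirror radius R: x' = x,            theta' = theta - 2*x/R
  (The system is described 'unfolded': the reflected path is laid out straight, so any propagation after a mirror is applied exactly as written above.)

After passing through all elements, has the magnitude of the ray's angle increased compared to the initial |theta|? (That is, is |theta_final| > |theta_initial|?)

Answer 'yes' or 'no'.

Answer: yes

Derivation:
Initial: x=5.0000 theta=0.3000
After 1 (propagate distance d=12): x=8.6000 theta=0.3000
After 2 (thin lens f=45): x=8.6000 theta=49/450 (≈0.1089)
After 3 (propagate distance d=28): x=2621/225 (≈11.6489) theta=49/450 (≈0.1089)
After 4 (thin lens f=44): x=2621/225 (≈11.6489) theta=-1543/9900 (≈-0.1559)
After 5 (propagate distance d=33): x=1171/180 (≈6.5056) theta=-1543/9900 (≈-0.1559)
After 6 (thin lens f=15): x=1171/180 (≈6.5056) theta=-1751/2970 (≈-0.5896)
After 7 (propagate distance d=30 (to screen)): x=-22139/1980 (≈-11.1813) theta=-1751/2970 (≈-0.5896)
|theta_initial|=0.3000 |theta_final|=1751/2970 (≈0.5896) -> increased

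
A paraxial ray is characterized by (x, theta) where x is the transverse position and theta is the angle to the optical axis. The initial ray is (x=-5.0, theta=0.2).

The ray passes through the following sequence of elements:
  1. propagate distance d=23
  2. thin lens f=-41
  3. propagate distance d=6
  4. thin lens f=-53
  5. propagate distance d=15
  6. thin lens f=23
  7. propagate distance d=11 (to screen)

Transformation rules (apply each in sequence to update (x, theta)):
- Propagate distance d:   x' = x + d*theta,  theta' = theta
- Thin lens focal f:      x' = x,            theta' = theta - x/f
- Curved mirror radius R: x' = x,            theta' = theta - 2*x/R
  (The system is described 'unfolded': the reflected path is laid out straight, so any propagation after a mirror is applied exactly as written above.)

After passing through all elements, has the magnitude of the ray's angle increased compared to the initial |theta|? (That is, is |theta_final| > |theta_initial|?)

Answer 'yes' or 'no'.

Initial: x=-5.0000 theta=0.2000
After 1 (propagate distance d=23): x=-0.4000 theta=0.2000
After 2 (thin lens f=-41): x=-0.4000 theta=39/205 (≈0.1902)
After 3 (propagate distance d=6): x=152/205 (≈0.7415) theta=39/205 (≈0.1902)
After 4 (thin lens f=-53): x=152/205 (≈0.7415) theta=2219/10865 (≈0.2042)
After 5 (propagate distance d=15): x=41341/10865 (≈3.8050) theta=2219/10865 (≈0.2042)
After 6 (thin lens f=23): x=41341/10865 (≈3.8050) theta=9696/249895 (≈0.0388)
After 7 (propagate distance d=11 (to screen)): x=1057499/249895 (≈4.2318) theta=9696/249895 (≈0.0388)
|theta_initial|=0.2000 |theta_final|=9696/249895 (≈0.0388) -> not increased

Answer: no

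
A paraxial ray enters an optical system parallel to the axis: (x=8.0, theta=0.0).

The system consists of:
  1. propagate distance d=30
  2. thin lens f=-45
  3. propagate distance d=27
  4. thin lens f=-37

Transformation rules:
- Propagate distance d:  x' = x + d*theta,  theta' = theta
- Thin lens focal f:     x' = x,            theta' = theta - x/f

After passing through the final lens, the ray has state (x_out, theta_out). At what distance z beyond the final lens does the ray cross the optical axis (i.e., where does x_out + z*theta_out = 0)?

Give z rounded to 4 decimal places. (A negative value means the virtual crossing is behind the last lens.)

Answer: -24.4404

Derivation:
Initial: x=8.0000 theta=0.0000
After 1 (propagate distance d=30): x=8.0000 theta=0.0000
After 2 (thin lens f=-45): x=8.0000 theta=8/45 (≈0.1778)
After 3 (propagate distance d=27): x=12.8000 theta=8/45 (≈0.1778)
After 4 (thin lens f=-37): x=12.8000 theta=872/1665 (≈0.5237)
z_focus = -x_out/theta_out = -(12.8000)/(872/1665) = -2664/109 ≈ -24.4404
Rounded to 4 decimal places: z = -24.4404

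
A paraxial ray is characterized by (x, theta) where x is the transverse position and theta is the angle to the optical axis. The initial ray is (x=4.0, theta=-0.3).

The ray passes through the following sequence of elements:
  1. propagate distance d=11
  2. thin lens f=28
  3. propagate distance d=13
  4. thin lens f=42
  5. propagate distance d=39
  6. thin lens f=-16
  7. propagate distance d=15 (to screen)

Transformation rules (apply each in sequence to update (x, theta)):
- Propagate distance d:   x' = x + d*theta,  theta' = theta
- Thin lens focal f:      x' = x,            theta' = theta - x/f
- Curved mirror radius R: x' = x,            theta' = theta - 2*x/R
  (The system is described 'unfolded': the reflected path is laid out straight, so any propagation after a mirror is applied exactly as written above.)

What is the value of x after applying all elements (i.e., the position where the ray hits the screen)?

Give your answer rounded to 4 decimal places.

Answer: -28.6617

Derivation:
Initial: x=4.0000 theta=-0.3000
After 1 (propagate distance d=11): x=0.7000 theta=-0.3000
After 2 (thin lens f=28): x=0.7000 theta=-0.3250
After 3 (propagate distance d=13): x=-3.5250 theta=-0.3250
After 4 (thin lens f=42): x=-3.5250 theta=-27/112 (≈-0.2411)
After 5 (propagate distance d=39): x=-7239/560 (≈-12.9268) theta=-27/112 (≈-0.2411)
After 6 (thin lens f=-16): x=-7239/560 (≈-12.9268) theta=-9399/8960 (≈-1.0490)
After 7 (propagate distance d=15 (to screen)): x=-36687/1280 (≈-28.6617) theta=-9399/8960 (≈-1.0490)
Rounded to 4 decimal places: x = -28.6617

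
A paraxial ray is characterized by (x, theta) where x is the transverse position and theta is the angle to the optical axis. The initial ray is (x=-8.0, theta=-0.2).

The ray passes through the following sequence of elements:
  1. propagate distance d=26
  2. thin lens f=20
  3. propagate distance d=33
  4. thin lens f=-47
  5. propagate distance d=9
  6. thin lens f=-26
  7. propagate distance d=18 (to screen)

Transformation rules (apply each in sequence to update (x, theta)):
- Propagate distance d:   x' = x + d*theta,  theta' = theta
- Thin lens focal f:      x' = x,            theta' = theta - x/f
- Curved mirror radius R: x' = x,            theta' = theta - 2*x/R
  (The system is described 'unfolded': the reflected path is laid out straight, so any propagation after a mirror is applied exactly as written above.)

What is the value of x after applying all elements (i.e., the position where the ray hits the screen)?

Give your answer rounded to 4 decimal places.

Initial: x=-8.0000 theta=-0.2000
After 1 (propagate distance d=26): x=-13.2000 theta=-0.2000
After 2 (thin lens f=20): x=-13.2000 theta=0.4600
After 3 (propagate distance d=33): x=1.9800 theta=0.4600
After 4 (thin lens f=-47): x=1.9800 theta=118/235 (≈0.5021)
After 5 (propagate distance d=9): x=15273/2350 (≈6.4991) theta=118/235 (≈0.5021)
After 6 (thin lens f=-26): x=15273/2350 (≈6.4991) theta=45953/61100 (≈0.7521)
After 7 (propagate distance d=18 (to screen)): x=306063/15275 (≈20.0369) theta=45953/61100 (≈0.7521)
Rounded to 4 decimal places: x = 20.0369

Answer: 20.0369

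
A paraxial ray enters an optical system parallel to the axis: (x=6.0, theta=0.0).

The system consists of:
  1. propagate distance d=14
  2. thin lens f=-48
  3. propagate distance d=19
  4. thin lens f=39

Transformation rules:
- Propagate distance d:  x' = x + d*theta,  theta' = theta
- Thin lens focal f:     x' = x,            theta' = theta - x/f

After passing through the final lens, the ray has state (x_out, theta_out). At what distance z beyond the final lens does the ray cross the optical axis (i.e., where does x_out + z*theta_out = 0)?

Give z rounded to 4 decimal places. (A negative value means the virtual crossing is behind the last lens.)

Answer: 93.3214

Derivation:
Initial: x=6.0000 theta=0.0000
After 1 (propagate distance d=14): x=6.0000 theta=0.0000
After 2 (thin lens f=-48): x=6.0000 theta=0.1250
After 3 (propagate distance d=19): x=8.3750 theta=0.1250
After 4 (thin lens f=39): x=8.3750 theta=-7/78 (≈-0.0897)
z_focus = -x_out/theta_out = -(8.3750)/(-7/78) = 2613/28 ≈ 93.3214
Rounded to 4 decimal places: z = 93.3214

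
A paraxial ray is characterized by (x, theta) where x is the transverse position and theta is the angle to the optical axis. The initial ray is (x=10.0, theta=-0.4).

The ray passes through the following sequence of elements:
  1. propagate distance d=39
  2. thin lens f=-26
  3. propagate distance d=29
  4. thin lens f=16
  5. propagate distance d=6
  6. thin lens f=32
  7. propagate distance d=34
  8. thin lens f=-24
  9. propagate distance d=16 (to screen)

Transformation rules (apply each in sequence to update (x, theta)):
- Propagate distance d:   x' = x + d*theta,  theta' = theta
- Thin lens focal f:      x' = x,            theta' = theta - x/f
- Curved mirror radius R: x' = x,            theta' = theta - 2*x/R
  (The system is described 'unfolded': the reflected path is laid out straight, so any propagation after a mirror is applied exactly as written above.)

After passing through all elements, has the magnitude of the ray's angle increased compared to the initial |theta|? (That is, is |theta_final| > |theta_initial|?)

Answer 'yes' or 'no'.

Answer: yes

Derivation:
Initial: x=10.0000 theta=-0.4000
After 1 (propagate distance d=39): x=-5.6000 theta=-0.4000
After 2 (thin lens f=-26): x=-5.6000 theta=-8/13 (≈-0.6154)
After 3 (propagate distance d=29): x=-1524/65 (≈-23.4462) theta=-8/13 (≈-0.6154)
After 4 (thin lens f=16): x=-1524/65 (≈-23.4462) theta=0.8500
After 5 (propagate distance d=6): x=-477/26 (≈-18.3462) theta=0.8500
After 6 (thin lens f=32): x=-477/26 (≈-18.3462) theta=5921/4160 (≈1.4233)
After 7 (propagate distance d=34): x=62497/2080 (≈30.0466) theta=5921/4160 (≈1.4233)
After 8 (thin lens f=-24): x=62497/2080 (≈30.0466) theta=10273/3840 (≈2.6753)
After 9 (propagate distance d=16 (to screen)): x=454589/6240 (≈72.8508) theta=10273/3840 (≈2.6753)
|theta_initial|=0.4000 |theta_final|=10273/3840 (≈2.6753) -> increased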